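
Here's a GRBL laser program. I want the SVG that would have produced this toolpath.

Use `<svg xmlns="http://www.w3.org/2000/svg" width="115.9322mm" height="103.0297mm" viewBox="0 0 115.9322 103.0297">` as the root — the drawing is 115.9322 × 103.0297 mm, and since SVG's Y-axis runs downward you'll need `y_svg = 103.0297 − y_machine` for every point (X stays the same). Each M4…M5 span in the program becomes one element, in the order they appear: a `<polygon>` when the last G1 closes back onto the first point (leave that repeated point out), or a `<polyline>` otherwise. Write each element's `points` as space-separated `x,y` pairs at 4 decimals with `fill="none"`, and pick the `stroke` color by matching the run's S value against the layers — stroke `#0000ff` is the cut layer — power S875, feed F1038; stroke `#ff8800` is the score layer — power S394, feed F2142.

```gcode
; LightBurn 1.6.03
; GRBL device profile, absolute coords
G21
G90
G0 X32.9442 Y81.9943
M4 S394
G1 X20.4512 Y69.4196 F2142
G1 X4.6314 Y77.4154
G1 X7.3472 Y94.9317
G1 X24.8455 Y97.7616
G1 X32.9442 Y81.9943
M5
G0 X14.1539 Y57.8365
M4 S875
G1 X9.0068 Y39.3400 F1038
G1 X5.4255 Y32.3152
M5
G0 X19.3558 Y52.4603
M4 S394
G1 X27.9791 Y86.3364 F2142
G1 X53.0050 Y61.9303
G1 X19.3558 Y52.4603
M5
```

<svg xmlns="http://www.w3.org/2000/svg" width="115.9322mm" height="103.0297mm" viewBox="0 0 115.9322 103.0297">
  <polygon points="32.9442,21.0354 20.4512,33.6101 4.6314,25.6143 7.3472,8.0980 24.8455,5.2681" fill="none" stroke="#ff8800"/>
  <polyline points="14.1539,45.1932 9.0068,63.6897 5.4255,70.7145" fill="none" stroke="#0000ff"/>
  <polygon points="19.3558,50.5694 27.9791,16.6933 53.0050,41.0994" fill="none" stroke="#ff8800"/>
</svg>

y_svg = 103.0297 − y_m.

[1] S394→`#ff8800` (score); closed run; points: 32.9442,21.0354 20.4512,33.6101 4.6314,25.6143 7.3472,8.0980 24.8455,5.2681

[2] S875→`#0000ff` (cut); open run; points: 14.1539,45.1932 9.0068,63.6897 5.4255,70.7145

[3] S394→`#ff8800` (score); closed run; points: 19.3558,50.5694 27.9791,16.6933 53.0050,41.0994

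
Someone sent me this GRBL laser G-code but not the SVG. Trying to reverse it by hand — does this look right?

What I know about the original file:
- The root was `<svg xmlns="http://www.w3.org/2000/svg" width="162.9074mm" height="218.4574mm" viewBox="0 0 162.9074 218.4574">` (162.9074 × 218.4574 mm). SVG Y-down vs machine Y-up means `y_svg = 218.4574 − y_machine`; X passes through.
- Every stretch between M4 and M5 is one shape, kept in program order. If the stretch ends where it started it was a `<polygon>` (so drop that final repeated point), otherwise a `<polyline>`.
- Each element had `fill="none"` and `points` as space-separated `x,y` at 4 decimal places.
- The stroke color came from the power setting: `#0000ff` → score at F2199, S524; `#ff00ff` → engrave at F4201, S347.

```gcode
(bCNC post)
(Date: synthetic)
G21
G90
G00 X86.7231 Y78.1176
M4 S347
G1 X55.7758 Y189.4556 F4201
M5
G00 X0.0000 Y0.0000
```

<svg xmlns="http://www.w3.org/2000/svg" width="162.9074mm" height="218.4574mm" viewBox="0 0 162.9074 218.4574">
  <polyline points="86.7231,140.3398 55.7758,29.0018" fill="none" stroke="#ff00ff"/>
</svg>

Each laser-on run becomes one SVG element. Flip Y back into SVG space with y_svg = 218.4574 − y_machine. Every run uses S347, so all elements get stroke `#ff00ff` (engrave).

Run 1: The run is open, so emit a `<polyline>` with points (Y-flipped): 86.7231,140.3398 55.7758,29.0018.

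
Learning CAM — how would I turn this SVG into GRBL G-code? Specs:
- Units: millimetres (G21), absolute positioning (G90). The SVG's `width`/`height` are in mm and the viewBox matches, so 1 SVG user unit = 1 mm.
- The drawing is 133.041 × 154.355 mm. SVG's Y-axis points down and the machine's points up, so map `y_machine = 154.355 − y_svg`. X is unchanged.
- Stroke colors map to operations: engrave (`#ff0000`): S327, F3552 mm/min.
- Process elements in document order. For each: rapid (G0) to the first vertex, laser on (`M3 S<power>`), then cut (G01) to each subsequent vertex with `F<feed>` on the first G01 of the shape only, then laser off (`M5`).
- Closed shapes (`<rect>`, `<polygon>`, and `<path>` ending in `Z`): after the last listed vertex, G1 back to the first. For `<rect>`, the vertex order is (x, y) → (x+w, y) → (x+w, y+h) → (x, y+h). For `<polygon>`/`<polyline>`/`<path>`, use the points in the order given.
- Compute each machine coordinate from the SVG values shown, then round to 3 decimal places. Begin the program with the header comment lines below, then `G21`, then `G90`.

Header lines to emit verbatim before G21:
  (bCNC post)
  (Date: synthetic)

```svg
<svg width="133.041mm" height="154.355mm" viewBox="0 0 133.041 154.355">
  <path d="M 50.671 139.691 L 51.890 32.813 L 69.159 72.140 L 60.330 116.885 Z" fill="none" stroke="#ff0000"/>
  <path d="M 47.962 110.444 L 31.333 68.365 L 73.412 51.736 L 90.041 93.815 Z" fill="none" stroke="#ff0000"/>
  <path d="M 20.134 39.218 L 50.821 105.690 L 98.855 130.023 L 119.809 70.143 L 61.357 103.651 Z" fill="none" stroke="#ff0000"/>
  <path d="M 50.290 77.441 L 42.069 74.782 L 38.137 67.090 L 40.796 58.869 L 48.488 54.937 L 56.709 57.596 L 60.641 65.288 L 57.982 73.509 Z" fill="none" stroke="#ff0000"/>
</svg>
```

Since the viewBox matches the mm dimensions, user units are millimetres directly. The only transform is the Y-flip y_m = 154.355 − y_svg.

Shape 1 is a closed polygon drawn with `<path>`. Its stroke #ff0000 means engrave at S327, F3552. After flipping Y the toolpath is (50.671,14.664) → (51.890,121.542) → (69.159,82.215) → (60.330,37.470) → (50.671,14.664), returning to the start.

Shape 2 is a regular polygon drawn with `<path>`. Its stroke #ff0000 means engrave at S327, F3552. After flipping Y the toolpath is (47.962,43.911) → (31.333,85.990) → (73.412,102.619) → (90.041,60.540) → (47.962,43.911), returning to the start.

Shape 3 is a closed polygon drawn with `<path>`. Its stroke #ff0000 means engrave at S327, F3552. After flipping Y the toolpath is (20.134,115.137) → (50.821,48.665) → (98.855,24.332) → (119.809,84.212) → (61.357,50.704) → (20.134,115.137), returning to the start.

Shape 4 is a regular polygon drawn with `<path>`. Its stroke #ff0000 means engrave at S327, F3552. After flipping Y the toolpath is (50.290,76.914) → (42.069,79.573) → (38.137,87.265) → (40.796,95.486) → (48.488,99.418) → (56.709,96.759) → (60.641,89.067) → (57.982,80.846) → (50.290,76.914), returning to the start.

(bCNC post)
(Date: synthetic)
G21
G90
G0 X50.671 Y14.664
M3 S327
G01 X51.890 Y121.542 F3552
G01 X69.159 Y82.215
G01 X60.330 Y37.470
G01 X50.671 Y14.664
M5
G0 X47.962 Y43.911
M3 S327
G01 X31.333 Y85.990 F3552
G01 X73.412 Y102.619
G01 X90.041 Y60.540
G01 X47.962 Y43.911
M5
G0 X20.134 Y115.137
M3 S327
G01 X50.821 Y48.665 F3552
G01 X98.855 Y24.332
G01 X119.809 Y84.212
G01 X61.357 Y50.704
G01 X20.134 Y115.137
M5
G0 X50.290 Y76.914
M3 S327
G01 X42.069 Y79.573 F3552
G01 X38.137 Y87.265
G01 X40.796 Y95.486
G01 X48.488 Y99.418
G01 X56.709 Y96.759
G01 X60.641 Y89.067
G01 X57.982 Y80.846
G01 X50.290 Y76.914
M5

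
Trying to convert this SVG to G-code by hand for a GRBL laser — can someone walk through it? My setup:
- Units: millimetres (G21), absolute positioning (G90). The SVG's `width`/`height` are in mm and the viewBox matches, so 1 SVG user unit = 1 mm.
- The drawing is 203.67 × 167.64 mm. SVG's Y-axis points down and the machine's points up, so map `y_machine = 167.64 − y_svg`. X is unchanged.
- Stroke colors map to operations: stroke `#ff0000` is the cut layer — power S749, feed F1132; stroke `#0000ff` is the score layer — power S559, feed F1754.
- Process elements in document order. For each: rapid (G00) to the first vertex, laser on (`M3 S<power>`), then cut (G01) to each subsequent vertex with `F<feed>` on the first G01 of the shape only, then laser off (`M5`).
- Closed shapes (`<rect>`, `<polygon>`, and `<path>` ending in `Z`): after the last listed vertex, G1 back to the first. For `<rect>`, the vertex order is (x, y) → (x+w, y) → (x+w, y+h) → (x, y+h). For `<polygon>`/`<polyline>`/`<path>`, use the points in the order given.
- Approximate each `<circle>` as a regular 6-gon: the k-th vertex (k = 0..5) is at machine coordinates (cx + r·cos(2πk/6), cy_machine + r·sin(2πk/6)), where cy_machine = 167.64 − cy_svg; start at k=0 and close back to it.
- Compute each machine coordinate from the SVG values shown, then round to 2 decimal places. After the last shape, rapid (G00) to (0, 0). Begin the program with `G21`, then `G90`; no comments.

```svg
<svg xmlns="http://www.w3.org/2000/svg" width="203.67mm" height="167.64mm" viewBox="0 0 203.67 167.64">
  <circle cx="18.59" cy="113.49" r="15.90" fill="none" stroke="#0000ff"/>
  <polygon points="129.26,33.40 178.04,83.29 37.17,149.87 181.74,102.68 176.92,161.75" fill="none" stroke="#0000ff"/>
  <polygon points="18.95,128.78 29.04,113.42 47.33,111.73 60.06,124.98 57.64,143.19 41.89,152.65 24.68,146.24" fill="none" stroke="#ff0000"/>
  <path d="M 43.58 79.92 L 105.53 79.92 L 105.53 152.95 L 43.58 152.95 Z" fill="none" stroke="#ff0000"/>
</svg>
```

viewBox `0 0 203.67 167.64` with mm width/height → 1 unit = 1 mm. Flip: y_m = 167.64 − y_svg.

**Shape 1** — `<circle>` circle, stroke `#0000ff` → score (S559, F1754). Machine vertices: (34.49,54.15) → (26.54,67.92) → (10.64,67.92) → (2.69,54.15) → (10.64,40.38) → (26.54,40.38) → (34.49,54.15). Closed: final G1 returns to the first vertex.

**Shape 2** — `<polygon>` closed polygon, stroke `#0000ff` → score (S559, F1754). Machine vertices: (129.26,134.24) → (178.04,84.35) → (37.17,17.77) → (181.74,64.96) → (176.92,5.89) → (129.26,134.24). Closed: final G1 returns to the first vertex.

**Shape 3** — `<polygon>` regular polygon, stroke `#ff0000` → cut (S749, F1132). Machine vertices: (18.95,38.86) → (29.04,54.22) → (47.33,55.91) → (60.06,42.66) → (57.64,24.45) → (41.89,14.99) → (24.68,21.40) → (18.95,38.86). Closed: final G1 returns to the first vertex.

**Shape 4** — `<path>` rectangle, stroke `#ff0000` → cut (S749, F1132). Machine vertices: (43.58,87.72) → (105.53,87.72) → (105.53,14.69) → (43.58,14.69) → (43.58,87.72). Closed: final G1 returns to the first vertex.

G21
G90
G00 X34.49 Y54.15
M3 S559
G01 X26.54 Y67.92 F1754
G01 X10.64 Y67.92
G01 X2.69 Y54.15
G01 X10.64 Y40.38
G01 X26.54 Y40.38
G01 X34.49 Y54.15
M5
G00 X129.26 Y134.24
M3 S559
G01 X178.04 Y84.35 F1754
G01 X37.17 Y17.77
G01 X181.74 Y64.96
G01 X176.92 Y5.89
G01 X129.26 Y134.24
M5
G00 X18.95 Y38.86
M3 S749
G01 X29.04 Y54.22 F1132
G01 X47.33 Y55.91
G01 X60.06 Y42.66
G01 X57.64 Y24.45
G01 X41.89 Y14.99
G01 X24.68 Y21.40
G01 X18.95 Y38.86
M5
G00 X43.58 Y87.72
M3 S749
G01 X105.53 Y87.72 F1132
G01 X105.53 Y14.69
G01 X43.58 Y14.69
G01 X43.58 Y87.72
M5
G00 X0.00 Y0.00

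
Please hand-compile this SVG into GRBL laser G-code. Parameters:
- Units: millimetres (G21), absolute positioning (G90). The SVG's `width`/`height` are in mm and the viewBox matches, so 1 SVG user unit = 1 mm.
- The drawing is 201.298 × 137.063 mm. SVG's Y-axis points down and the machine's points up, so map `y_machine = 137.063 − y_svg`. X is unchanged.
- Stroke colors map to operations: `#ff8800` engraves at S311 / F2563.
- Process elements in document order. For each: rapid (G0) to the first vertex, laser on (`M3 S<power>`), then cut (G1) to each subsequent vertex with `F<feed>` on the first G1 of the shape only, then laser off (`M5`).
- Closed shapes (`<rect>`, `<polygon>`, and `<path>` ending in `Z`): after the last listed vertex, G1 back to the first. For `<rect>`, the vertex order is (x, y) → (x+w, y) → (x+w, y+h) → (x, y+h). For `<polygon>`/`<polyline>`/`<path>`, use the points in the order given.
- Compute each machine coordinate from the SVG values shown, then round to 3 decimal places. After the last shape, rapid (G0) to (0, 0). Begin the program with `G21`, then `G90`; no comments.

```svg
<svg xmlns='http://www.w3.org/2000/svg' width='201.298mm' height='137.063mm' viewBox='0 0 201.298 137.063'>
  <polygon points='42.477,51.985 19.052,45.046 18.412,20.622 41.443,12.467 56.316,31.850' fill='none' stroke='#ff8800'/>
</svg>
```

Since the viewBox matches the mm dimensions, user units are millimetres directly. The only transform is the Y-flip y_m = 137.063 − y_svg.

Shape 1 is a regular polygon drawn with `<polygon>`. Its stroke #ff8800 means engrave at S311, F2563. After flipping Y the toolpath is (42.477,85.078) → (19.052,92.017) → (18.412,116.441) → (41.443,124.596) → (56.316,105.213) → (42.477,85.078), returning to the start.

G21
G90
G0 X42.477 Y85.078
M3 S311
G1 X19.052 Y92.017 F2563
G1 X18.412 Y116.441
G1 X41.443 Y124.596
G1 X56.316 Y105.213
G1 X42.477 Y85.078
M5
G0 X0.000 Y0.000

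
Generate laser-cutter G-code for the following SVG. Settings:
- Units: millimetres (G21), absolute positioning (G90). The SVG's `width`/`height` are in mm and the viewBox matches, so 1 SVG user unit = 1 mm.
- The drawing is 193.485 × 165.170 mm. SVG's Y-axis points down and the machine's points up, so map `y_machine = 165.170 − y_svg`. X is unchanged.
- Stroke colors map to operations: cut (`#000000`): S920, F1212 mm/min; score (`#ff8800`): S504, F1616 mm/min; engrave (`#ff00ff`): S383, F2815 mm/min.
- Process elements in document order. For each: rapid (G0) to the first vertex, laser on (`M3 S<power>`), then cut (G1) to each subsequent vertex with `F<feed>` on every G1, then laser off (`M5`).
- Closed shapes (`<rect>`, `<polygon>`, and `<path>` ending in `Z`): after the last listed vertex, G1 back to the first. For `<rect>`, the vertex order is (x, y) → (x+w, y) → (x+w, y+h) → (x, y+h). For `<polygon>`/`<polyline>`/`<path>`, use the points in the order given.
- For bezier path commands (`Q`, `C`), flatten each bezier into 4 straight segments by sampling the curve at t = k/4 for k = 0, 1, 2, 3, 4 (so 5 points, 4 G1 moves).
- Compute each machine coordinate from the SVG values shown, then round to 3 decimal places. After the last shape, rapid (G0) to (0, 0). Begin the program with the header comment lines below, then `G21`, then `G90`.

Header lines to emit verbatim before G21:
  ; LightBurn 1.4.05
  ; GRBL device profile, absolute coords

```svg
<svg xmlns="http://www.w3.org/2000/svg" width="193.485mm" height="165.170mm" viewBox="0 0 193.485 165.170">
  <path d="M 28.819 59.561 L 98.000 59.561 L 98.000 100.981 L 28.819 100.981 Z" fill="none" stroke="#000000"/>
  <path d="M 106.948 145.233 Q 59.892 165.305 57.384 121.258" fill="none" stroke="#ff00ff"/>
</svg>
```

Since the viewBox matches the mm dimensions, user units are millimetres directly. The only transform is the Y-flip y_m = 165.170 − y_svg.

Shape 1 is a rectangle drawn with `<path>`. Its stroke #000000 means cut at S920, F1212. After flipping Y the toolpath is (28.819,105.609) → (98.000,105.609) → (98.000,64.189) → (28.819,64.189) → (28.819,105.609), returning to the start.

Shape 2 is a quadratic bezier drawn with `<path>`. Its stroke #ff00ff means engrave at S383, F2815. After flipping Y the toolpath is (106.948,19.937) → (86.204,13.908) → (71.029,15.895) → (61.422,25.896) → (57.384,43.912).

; LightBurn 1.4.05
; GRBL device profile, absolute coords
G21
G90
G0 X28.819 Y105.609
M3 S920
G1 X98.000 Y105.609 F1212
G1 X98.000 Y64.189 F1212
G1 X28.819 Y64.189 F1212
G1 X28.819 Y105.609 F1212
M5
G0 X106.948 Y19.937
M3 S383
G1 X86.204 Y13.908 F2815
G1 X71.029 Y15.895 F2815
G1 X61.422 Y25.896 F2815
G1 X57.384 Y43.912 F2815
M5
G0 X0.000 Y0.000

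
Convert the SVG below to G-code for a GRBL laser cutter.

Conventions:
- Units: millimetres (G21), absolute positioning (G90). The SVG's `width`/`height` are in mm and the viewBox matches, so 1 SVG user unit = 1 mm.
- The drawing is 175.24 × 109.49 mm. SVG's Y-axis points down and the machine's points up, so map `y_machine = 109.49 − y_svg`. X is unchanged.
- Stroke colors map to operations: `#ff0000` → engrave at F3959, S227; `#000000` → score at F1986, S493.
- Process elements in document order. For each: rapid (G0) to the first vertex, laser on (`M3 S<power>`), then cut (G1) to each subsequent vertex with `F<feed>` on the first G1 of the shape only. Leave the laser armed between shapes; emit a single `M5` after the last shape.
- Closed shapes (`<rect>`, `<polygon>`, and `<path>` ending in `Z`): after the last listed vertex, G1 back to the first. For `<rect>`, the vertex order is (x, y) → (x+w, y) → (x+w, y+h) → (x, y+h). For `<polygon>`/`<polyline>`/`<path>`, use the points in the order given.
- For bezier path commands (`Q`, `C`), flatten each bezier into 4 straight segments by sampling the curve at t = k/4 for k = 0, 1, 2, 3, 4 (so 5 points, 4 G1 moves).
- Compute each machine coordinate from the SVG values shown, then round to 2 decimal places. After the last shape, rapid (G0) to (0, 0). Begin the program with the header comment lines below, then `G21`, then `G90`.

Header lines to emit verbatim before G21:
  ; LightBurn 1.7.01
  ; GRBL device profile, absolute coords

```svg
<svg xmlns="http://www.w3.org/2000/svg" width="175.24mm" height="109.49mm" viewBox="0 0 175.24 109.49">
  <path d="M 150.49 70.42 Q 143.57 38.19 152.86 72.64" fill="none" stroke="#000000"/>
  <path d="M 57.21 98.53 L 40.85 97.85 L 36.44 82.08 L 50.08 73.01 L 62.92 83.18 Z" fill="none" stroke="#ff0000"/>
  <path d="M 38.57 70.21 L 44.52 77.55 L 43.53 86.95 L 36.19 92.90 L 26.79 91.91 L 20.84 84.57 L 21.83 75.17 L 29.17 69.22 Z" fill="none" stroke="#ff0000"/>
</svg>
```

; LightBurn 1.7.01
; GRBL device profile, absolute coords
G21
G90
G0 X150.49 Y39.07
M3 S493
G1 X148.04 Y51.02 F1986
G1 X147.62 Y54.63
G1 X149.23 Y49.91
G1 X152.86 Y36.85
G0 X57.21 Y10.96
M3 S227
G1 X40.85 Y11.64 F3959
G1 X36.44 Y27.41
G1 X50.08 Y36.48
G1 X62.92 Y26.31
G1 X57.21 Y10.96
G0 X38.57 Y39.28
M3 S227
G1 X44.52 Y31.94 F3959
G1 X43.53 Y22.54
G1 X36.19 Y16.59
G1 X26.79 Y17.58
G1 X20.84 Y24.92
G1 X21.83 Y34.32
G1 X29.17 Y40.27
G1 X38.57 Y39.28
M5
G0 X0.00 Y0.00

1 u = 1 mm; y_m = 109.49 − y.

[1] `<path>` quadratic bezier, #000000→score S493 F1986: (150.49,39.07) → (148.04,51.02) → (147.62,54.63) → (149.23,49.91) → (152.86,36.85)

[2] `<path>` regular polygon, #ff0000→engrave S227 F3959: (57.21,10.96) → (40.85,11.64) → (36.44,27.41) → (50.08,36.48) → (62.92,26.31) → (57.21,10.96) (closed)

[3] `<path>` regular polygon, #ff0000→engrave S227 F3959: (38.57,39.28) → (44.52,31.94) → (43.53,22.54) → (36.19,16.59) → (26.79,17.58) → (20.84,24.92) → (21.83,34.32) → (29.17,40.27) → (38.57,39.28) (closed)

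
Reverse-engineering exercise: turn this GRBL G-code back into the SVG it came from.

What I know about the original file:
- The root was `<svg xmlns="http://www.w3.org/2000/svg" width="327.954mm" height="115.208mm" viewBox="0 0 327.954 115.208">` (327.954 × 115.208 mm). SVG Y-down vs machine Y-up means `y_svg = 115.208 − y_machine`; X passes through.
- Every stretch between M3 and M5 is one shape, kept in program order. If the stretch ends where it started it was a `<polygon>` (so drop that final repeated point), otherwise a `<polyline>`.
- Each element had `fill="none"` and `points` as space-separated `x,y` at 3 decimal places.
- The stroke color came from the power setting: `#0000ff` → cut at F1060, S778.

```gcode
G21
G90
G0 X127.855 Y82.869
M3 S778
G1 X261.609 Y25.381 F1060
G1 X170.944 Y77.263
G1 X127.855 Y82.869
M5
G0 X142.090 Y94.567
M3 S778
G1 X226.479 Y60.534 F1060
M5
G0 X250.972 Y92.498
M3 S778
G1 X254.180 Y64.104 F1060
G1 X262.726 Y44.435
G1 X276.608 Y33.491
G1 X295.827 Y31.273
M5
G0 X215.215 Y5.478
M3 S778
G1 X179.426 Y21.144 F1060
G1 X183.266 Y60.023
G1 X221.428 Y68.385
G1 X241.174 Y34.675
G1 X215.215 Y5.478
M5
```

<svg xmlns="http://www.w3.org/2000/svg" width="327.954mm" height="115.208mm" viewBox="0 0 327.954 115.208">
  <polygon points="127.855,32.339 261.609,89.827 170.944,37.945" fill="none" stroke="#0000ff"/>
  <polyline points="142.090,20.641 226.479,54.674" fill="none" stroke="#0000ff"/>
  <polyline points="250.972,22.710 254.180,51.104 262.726,70.773 276.608,81.717 295.827,83.935" fill="none" stroke="#0000ff"/>
  <polygon points="215.215,109.730 179.426,94.064 183.266,55.185 221.428,46.823 241.174,80.533" fill="none" stroke="#0000ff"/>
</svg>

y_svg = 115.208 − y_m. Every run uses S778, so all elements get stroke `#0000ff` (cut).

[1] closed run; points: 127.855,32.339 261.609,89.827 170.944,37.945

[2] open run; points: 142.090,20.641 226.479,54.674

[3] open run; points: 250.972,22.710 254.180,51.104 262.726,70.773 276.608,81.717 295.827,83.935

[4] closed run; points: 215.215,109.730 179.426,94.064 183.266,55.185 221.428,46.823 241.174,80.533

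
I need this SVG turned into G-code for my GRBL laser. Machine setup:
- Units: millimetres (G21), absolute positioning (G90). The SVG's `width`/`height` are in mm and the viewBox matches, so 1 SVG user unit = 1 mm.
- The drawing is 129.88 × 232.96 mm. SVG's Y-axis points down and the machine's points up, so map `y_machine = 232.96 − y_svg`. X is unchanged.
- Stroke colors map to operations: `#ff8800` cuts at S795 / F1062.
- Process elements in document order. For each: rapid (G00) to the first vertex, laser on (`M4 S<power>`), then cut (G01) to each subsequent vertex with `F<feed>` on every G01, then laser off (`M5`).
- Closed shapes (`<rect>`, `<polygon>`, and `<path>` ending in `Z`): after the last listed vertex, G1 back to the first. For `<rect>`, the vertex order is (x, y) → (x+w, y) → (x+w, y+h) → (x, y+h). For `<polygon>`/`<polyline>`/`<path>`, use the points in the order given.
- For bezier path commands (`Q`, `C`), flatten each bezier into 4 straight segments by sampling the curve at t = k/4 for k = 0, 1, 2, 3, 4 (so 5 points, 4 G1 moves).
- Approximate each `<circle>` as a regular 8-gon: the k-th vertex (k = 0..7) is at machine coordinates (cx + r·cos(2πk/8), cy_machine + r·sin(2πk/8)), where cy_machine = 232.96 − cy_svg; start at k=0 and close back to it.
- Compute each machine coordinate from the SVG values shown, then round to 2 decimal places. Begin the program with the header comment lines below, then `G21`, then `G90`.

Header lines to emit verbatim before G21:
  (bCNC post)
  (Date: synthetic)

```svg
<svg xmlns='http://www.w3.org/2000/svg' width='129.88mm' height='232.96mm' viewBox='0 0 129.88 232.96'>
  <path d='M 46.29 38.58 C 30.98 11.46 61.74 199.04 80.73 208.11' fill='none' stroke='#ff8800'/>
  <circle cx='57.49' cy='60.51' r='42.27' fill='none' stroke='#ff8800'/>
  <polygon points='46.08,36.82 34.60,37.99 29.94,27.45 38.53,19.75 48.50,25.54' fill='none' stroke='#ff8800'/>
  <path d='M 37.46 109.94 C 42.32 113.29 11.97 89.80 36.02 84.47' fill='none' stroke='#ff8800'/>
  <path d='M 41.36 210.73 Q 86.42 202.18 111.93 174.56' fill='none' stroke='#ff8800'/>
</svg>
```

(bCNC post)
(Date: synthetic)
G21
G90
G00 X46.29 Y194.38
M4 S795
G01 X42.54 Y180.61 F1062
G01 X50.65 Y123.19 F1062
G01 X65.18 Y58.98 F1062
G01 X80.73 Y24.85 F1062
M5
G00 X99.76 Y172.45
M4 S795
G01 X87.38 Y202.34 F1062
G01 X57.49 Y214.72 F1062
G01 X27.60 Y202.34 F1062
G01 X15.22 Y172.45 F1062
G01 X27.60 Y142.56 F1062
G01 X57.49 Y130.18 F1062
G01 X87.38 Y142.56 F1062
G01 X99.76 Y172.45 F1062
M5
G00 X46.08 Y196.14
M4 S795
G01 X34.60 Y194.97 F1062
G01 X29.94 Y205.51 F1062
G01 X38.53 Y213.21 F1062
G01 X48.50 Y207.42 F1062
G01 X46.08 Y196.14 F1062
M5
G00 X37.46 Y123.02
M4 S795
G01 X35.90 Y124.84 F1062
G01 X29.54 Y132.50 F1062
G01 X26.78 Y141.79 F1062
G01 X36.02 Y148.49 F1062
M5
G00 X41.36 Y22.23
M4 S795
G01 X62.67 Y27.70 F1062
G01 X81.53 Y35.55 F1062
G01 X97.95 Y45.78 F1062
G01 X111.93 Y58.40 F1062
M5

1 u = 1 mm; y_m = 232.96 − y.

[1] `<path>` cubic bezier, #ff8800→cut S795 F1062: (46.29,194.38) → (42.54,180.61) → (50.65,123.19) → (65.18,58.98) → (80.73,24.85)

[2] `<circle>` circle, #ff8800→cut S795 F1062: (99.76,172.45) → (87.38,202.34) → (57.49,214.72) → (27.60,202.34) → (15.22,172.45) → (27.60,142.56) → (57.49,130.18) → (87.38,142.56) → (99.76,172.45) (closed)

[3] `<polygon>` regular polygon, #ff8800→cut S795 F1062: (46.08,196.14) → (34.60,194.97) → (29.94,205.51) → (38.53,213.21) → (48.50,207.42) → (46.08,196.14) (closed)

[4] `<path>` cubic bezier, #ff8800→cut S795 F1062: (37.46,123.02) → (35.90,124.84) → (29.54,132.50) → (26.78,141.79) → (36.02,148.49)

[5] `<path>` quadratic bezier, #ff8800→cut S795 F1062: (41.36,22.23) → (62.67,27.70) → (81.53,35.55) → (97.95,45.78) → (111.93,58.40)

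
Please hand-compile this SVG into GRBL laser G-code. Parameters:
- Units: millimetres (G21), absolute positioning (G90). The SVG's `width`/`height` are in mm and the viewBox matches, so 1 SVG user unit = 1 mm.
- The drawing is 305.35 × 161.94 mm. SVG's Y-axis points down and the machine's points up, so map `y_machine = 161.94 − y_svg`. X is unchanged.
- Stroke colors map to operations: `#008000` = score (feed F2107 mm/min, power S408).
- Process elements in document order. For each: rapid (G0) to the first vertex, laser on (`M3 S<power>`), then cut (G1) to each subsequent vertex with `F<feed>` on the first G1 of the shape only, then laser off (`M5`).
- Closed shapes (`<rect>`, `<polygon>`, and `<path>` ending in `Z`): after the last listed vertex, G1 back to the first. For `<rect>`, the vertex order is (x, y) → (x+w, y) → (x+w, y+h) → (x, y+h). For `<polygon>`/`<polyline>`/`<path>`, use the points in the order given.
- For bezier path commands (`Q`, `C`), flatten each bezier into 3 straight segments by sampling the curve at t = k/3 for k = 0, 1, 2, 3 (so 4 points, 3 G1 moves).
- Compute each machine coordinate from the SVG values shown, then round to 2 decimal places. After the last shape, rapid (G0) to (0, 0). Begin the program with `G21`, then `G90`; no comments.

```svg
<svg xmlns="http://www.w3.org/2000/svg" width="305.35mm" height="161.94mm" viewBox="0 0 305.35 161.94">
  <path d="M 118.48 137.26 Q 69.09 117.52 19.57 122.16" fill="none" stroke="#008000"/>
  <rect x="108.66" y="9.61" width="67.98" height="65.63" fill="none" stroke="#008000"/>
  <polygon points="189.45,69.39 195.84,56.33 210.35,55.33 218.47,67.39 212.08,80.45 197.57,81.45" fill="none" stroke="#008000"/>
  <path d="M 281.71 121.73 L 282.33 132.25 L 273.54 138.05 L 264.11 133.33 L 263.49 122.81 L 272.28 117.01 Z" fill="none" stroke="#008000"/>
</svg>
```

1 u = 1 mm; y_m = 161.94 − y.

[1] `<path>` quadratic bezier, #008000→score S408 F2107: (118.48,24.68) → (85.54,35.13) → (52.57,40.16) → (19.57,39.78)

[2] `<rect>` rectangle, #008000→score S408 F2107: (108.66,152.33) → (176.64,152.33) → (176.64,86.70) → (108.66,86.70) → (108.66,152.33) (closed)

[3] `<polygon>` regular polygon, #008000→score S408 F2107: (189.45,92.55) → (195.84,105.61) → (210.35,106.61) → (218.47,94.55) → (212.08,81.49) → (197.57,80.49) → (189.45,92.55) (closed)

[4] `<path>` regular polygon, #008000→score S408 F2107: (281.71,40.21) → (282.33,29.69) → (273.54,23.89) → (264.11,28.61) → (263.49,39.13) → (272.28,44.93) → (281.71,40.21) (closed)

G21
G90
G0 X118.48 Y24.68
M3 S408
G1 X85.54 Y35.13 F2107
G1 X52.57 Y40.16
G1 X19.57 Y39.78
M5
G0 X108.66 Y152.33
M3 S408
G1 X176.64 Y152.33 F2107
G1 X176.64 Y86.70
G1 X108.66 Y86.70
G1 X108.66 Y152.33
M5
G0 X189.45 Y92.55
M3 S408
G1 X195.84 Y105.61 F2107
G1 X210.35 Y106.61
G1 X218.47 Y94.55
G1 X212.08 Y81.49
G1 X197.57 Y80.49
G1 X189.45 Y92.55
M5
G0 X281.71 Y40.21
M3 S408
G1 X282.33 Y29.69 F2107
G1 X273.54 Y23.89
G1 X264.11 Y28.61
G1 X263.49 Y39.13
G1 X272.28 Y44.93
G1 X281.71 Y40.21
M5
G0 X0.00 Y0.00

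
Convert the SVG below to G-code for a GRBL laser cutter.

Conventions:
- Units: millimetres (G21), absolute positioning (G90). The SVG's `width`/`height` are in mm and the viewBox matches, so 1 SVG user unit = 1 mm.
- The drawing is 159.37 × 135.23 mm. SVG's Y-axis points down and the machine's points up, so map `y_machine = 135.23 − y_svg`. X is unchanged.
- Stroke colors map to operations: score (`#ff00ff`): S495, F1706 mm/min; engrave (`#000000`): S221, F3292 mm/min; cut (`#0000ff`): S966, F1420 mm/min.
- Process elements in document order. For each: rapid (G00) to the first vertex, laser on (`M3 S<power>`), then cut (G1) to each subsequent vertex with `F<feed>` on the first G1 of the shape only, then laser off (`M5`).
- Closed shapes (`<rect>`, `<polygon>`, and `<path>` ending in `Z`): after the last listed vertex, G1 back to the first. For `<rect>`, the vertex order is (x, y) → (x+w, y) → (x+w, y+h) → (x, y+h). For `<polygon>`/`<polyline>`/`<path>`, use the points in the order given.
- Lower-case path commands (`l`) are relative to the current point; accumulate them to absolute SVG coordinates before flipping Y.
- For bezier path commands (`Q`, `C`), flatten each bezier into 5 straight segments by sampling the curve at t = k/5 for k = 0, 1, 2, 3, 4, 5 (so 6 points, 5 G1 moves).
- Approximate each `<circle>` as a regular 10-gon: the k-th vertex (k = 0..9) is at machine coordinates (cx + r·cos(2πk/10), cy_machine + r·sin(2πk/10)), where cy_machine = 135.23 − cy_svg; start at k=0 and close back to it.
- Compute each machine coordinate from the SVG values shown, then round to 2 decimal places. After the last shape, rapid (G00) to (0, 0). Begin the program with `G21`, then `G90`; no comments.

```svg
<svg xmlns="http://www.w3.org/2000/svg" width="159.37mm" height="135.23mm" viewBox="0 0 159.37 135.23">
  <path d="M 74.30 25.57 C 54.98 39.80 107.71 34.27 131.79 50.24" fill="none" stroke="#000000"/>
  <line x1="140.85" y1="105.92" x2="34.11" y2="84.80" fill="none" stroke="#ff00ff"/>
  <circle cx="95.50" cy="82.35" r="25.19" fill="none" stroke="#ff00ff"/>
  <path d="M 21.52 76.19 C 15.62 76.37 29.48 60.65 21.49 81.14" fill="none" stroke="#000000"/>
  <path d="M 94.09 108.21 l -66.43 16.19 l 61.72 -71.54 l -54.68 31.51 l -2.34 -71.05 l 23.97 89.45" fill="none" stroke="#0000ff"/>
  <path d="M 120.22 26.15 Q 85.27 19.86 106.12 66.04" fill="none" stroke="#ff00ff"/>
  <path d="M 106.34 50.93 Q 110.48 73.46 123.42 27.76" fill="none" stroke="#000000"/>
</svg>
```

G21
G90
G00 X74.30 Y109.66
M3 S221
G1 X70.55 Y103.16 F3292
G1 X79.26 Y99.43
G1 X95.59 Y96.47
G1 X114.71 Y92.32
G1 X131.79 Y84.99
M5
G00 X140.85 Y29.31
M3 S495
G1 X34.11 Y50.43 F1706
M5
G00 X120.69 Y52.88
M3 S495
G1 X115.88 Y67.69 F1706
G1 X103.28 Y76.84
G1 X87.72 Y76.84
G1 X75.12 Y67.69
G1 X70.31 Y52.88
G1 X75.12 Y38.07
G1 X87.72 Y28.92
G1 X103.28 Y28.92
G1 X115.88 Y38.07
G1 X120.69 Y52.88
M5
G00 X21.52 Y59.04
M3 S221
G1 X20.02 Y60.42 F3292
G1 X21.26 Y63.12
G1 X23.25 Y64.63
G1 X23.99 Y62.46
G1 X21.49 Y54.09
M5
G00 X94.09 Y27.02
M3 S966
G1 X27.66 Y10.83 F1420
G1 X89.38 Y82.37
G1 X34.70 Y50.86
G1 X32.36 Y121.91
G1 X56.33 Y32.46
M5
G00 X120.22 Y109.08
M3 S495
G1 X108.47 Y109.50 F1706
G1 X101.19 Y105.72
G1 X98.37 Y97.74
G1 X100.01 Y85.56
G1 X106.12 Y69.19
M5
G00 X106.34 Y84.30
M3 S221
G1 X108.35 Y78.02 F3292
G1 X111.06 Y77.19
G1 X114.48 Y81.83
G1 X118.60 Y91.92
G1 X123.42 Y107.47
M5
G00 X0.00 Y0.00

viewBox `0 0 159.37 135.23` with mm width/height → 1 unit = 1 mm. Flip: y_m = 135.23 − y_svg.

**Shape 1** — `<path>` cubic bezier, stroke `#000000` → engrave (S221, F3292). Control points (SVG): P0=(74.30,25.57), P1=(54.98,39.80), P2=(107.71,34.27), P3=(131.79,50.24); sampled at t=k/5. Machine vertices: (74.30,109.66) → (70.55,103.16) → (79.26,99.43) → (95.59,96.47) → (114.71,92.32) → (131.79,84.99). Open path.

**Shape 2** — `<line>` line segment, stroke `#ff00ff` → score (S495, F1706). Machine vertices: (140.85,29.31) → (34.11,50.43). Open path.

**Shape 3** — `<circle>` circle, stroke `#ff00ff` → score (S495, F1706). Machine vertices: (120.69,52.88) → (115.88,67.69) → (103.28,76.84) → (87.72,76.84) → (75.12,67.69) → (70.31,52.88) → (75.12,38.07) → (87.72,28.92) → (103.28,28.92) → (115.88,38.07) → (120.69,52.88). Closed: final G1 returns to the first vertex.

**Shape 4** — `<path>` cubic bezier, stroke `#000000` → engrave (S221, F3292). Control points (SVG): P0=(21.52,76.19), P1=(15.62,76.37), P2=(29.48,60.65), P3=(21.49,81.14); sampled at t=k/5. Machine vertices: (21.52,59.04) → (20.02,60.42) → (21.26,63.12) → (23.25,64.63) → (23.99,62.46) → (21.49,54.09). Open path.

**Shape 5** — `<path>` open polyline, stroke `#0000ff` → cut (S966, F1420). Machine vertices: (94.09,27.02) → (27.66,10.83) → (89.38,82.37) → (34.70,50.86) → (32.36,121.91) → (56.33,32.46). Open path.

**Shape 6** — `<path>` quadratic bezier, stroke `#ff00ff` → score (S495, F1706). Control points (SVG): P0=(120.22,26.15), P1=(85.27,19.86), P2=(106.12,66.04); sampled at t=k/5. Machine vertices: (120.22,109.08) → (108.47,109.50) → (101.19,105.72) → (98.37,97.74) → (100.01,85.56) → (106.12,69.19). Open path.

**Shape 7** — `<path>` quadratic bezier, stroke `#000000` → engrave (S221, F3292). Control points (SVG): P0=(106.34,50.93), P1=(110.48,73.46), P2=(123.42,27.76); sampled at t=k/5. Machine vertices: (106.34,84.30) → (108.35,78.02) → (111.06,77.19) → (114.48,81.83) → (118.60,91.92) → (123.42,107.47). Open path.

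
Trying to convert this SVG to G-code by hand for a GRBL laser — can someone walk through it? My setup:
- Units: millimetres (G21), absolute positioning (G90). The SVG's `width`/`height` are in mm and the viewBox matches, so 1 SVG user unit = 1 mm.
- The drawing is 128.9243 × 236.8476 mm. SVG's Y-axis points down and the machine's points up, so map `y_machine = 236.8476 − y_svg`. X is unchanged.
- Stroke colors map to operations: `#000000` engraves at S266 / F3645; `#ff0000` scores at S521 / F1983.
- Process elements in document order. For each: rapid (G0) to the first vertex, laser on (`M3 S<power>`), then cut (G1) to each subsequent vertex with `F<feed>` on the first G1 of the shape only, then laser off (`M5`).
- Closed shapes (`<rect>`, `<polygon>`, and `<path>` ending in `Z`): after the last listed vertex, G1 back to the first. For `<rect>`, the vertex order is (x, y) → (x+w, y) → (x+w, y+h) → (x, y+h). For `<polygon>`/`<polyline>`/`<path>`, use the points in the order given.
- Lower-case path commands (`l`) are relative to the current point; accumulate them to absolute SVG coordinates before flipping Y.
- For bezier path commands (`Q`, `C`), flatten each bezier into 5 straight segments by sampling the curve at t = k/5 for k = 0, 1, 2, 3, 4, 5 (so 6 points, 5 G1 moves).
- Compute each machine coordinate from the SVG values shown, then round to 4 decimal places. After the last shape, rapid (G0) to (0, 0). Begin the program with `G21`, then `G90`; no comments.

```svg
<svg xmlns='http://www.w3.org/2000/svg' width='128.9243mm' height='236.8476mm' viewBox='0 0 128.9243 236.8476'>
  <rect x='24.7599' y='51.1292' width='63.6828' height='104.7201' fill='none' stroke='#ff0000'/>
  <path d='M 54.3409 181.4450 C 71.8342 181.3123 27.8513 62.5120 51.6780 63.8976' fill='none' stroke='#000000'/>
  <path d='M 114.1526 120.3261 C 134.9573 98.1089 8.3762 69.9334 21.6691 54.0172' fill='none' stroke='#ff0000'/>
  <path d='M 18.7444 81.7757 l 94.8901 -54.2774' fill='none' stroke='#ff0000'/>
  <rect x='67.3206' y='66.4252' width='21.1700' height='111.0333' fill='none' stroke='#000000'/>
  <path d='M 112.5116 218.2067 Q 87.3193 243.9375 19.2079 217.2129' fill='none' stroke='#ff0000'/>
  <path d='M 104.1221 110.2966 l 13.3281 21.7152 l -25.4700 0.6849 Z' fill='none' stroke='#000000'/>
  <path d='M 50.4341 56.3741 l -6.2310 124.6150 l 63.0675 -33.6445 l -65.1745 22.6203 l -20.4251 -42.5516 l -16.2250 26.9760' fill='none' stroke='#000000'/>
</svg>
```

viewBox `0 0 128.9243 236.8476` with mm width/height → 1 unit = 1 mm. Flip: y_m = 236.8476 − y_svg.

**Shape 1** — `<rect>` rectangle, stroke `#ff0000` → score (S521, F1983). Machine vertices: (24.7599,185.7184) → (88.4427,185.7184) → (88.4427,80.9983) → (24.7599,80.9983) → (24.7599,185.7184). Closed: final G1 returns to the first vertex.

**Shape 2** — `<path>` cubic bezier, stroke `#000000` → engrave (S266, F3645). Control points (SVG): P0=(54.3409,181.4450), P1=(71.8342,181.3123), P2=(27.8513,62.5120), P3=(51.6780,63.8976); sampled at t=k/5. Machine vertices: (54.3409,55.4026) → (58.4940,67.8115) → (54.0986,97.2357) → (47.3603,132.2101) → (44.4848,161.2699) → (51.6780,172.9500). Open path.

**Shape 3** — `<path>` cubic bezier, stroke `#ff0000` → score (S521, F1983). Control points (SVG): P0=(114.1526,120.3261), P1=(134.9573,98.1089), P2=(8.3762,69.9334), P3=(21.6691,54.0172); sampled at t=k/5. Machine vertices: (114.1526,116.5215) → (111.2472,130.4211) → (86.7577,144.8762) → (54.4725,159.0124) → (28.1802,171.9553) → (21.6691,182.8304). Open path.

**Shape 4** — `<path>` line segment, stroke `#ff0000` → score (S521, F1983). Machine vertices: (18.7444,155.0719) → (113.6345,209.3493). Open path.

**Shape 5** — `<rect>` rectangle, stroke `#000000` → engrave (S266, F3645). Machine vertices: (67.3206,170.4224) → (88.4906,170.4224) → (88.4906,59.3891) → (67.3206,59.3891) → (67.3206,170.4224). Closed: final G1 returns to the first vertex.

**Shape 6** — `<path>` quadratic bezier, stroke `#ff0000` → score (S521, F1983). Control points (SVG): P0=(112.5116,218.2067), P1=(87.3193,243.9375), P2=(19.2079,217.2129); sampled at t=k/5. Machine vertices: (112.5116,18.6409) → (100.7179,10.4468) → (85.4907,6.4491) → (66.8300,6.6479) → (44.7357,11.0431) → (19.2079,19.6347). Open path.

**Shape 7** — `<path>` regular polygon, stroke `#000000` → engrave (S266, F3645). Machine vertices: (104.1221,126.5510) → (117.4502,104.8358) → (91.9802,104.1509) → (104.1221,126.5510). Closed: final G1 returns to the first vertex.

**Shape 8** — `<path>` open polyline, stroke `#000000` → engrave (S266, F3645). Machine vertices: (50.4341,180.4735) → (44.2031,55.8585) → (107.2706,89.5030) → (42.0961,66.8827) → (21.6710,109.4343) → (5.4460,82.4583). Open path.

G21
G90
G0 X24.7599 Y185.7184
M3 S521
G1 X88.4427 Y185.7184 F1983
G1 X88.4427 Y80.9983
G1 X24.7599 Y80.9983
G1 X24.7599 Y185.7184
M5
G0 X54.3409 Y55.4026
M3 S266
G1 X58.4940 Y67.8115 F3645
G1 X54.0986 Y97.2357
G1 X47.3603 Y132.2101
G1 X44.4848 Y161.2699
G1 X51.6780 Y172.9500
M5
G0 X114.1526 Y116.5215
M3 S521
G1 X111.2472 Y130.4211 F1983
G1 X86.7577 Y144.8762
G1 X54.4725 Y159.0124
G1 X28.1802 Y171.9553
G1 X21.6691 Y182.8304
M5
G0 X18.7444 Y155.0719
M3 S521
G1 X113.6345 Y209.3493 F1983
M5
G0 X67.3206 Y170.4224
M3 S266
G1 X88.4906 Y170.4224 F3645
G1 X88.4906 Y59.3891
G1 X67.3206 Y59.3891
G1 X67.3206 Y170.4224
M5
G0 X112.5116 Y18.6409
M3 S521
G1 X100.7179 Y10.4468 F1983
G1 X85.4907 Y6.4491
G1 X66.8300 Y6.6479
G1 X44.7357 Y11.0431
G1 X19.2079 Y19.6347
M5
G0 X104.1221 Y126.5510
M3 S266
G1 X117.4502 Y104.8358 F3645
G1 X91.9802 Y104.1509
G1 X104.1221 Y126.5510
M5
G0 X50.4341 Y180.4735
M3 S266
G1 X44.2031 Y55.8585 F3645
G1 X107.2706 Y89.5030
G1 X42.0961 Y66.8827
G1 X21.6710 Y109.4343
G1 X5.4460 Y82.4583
M5
G0 X0.0000 Y0.0000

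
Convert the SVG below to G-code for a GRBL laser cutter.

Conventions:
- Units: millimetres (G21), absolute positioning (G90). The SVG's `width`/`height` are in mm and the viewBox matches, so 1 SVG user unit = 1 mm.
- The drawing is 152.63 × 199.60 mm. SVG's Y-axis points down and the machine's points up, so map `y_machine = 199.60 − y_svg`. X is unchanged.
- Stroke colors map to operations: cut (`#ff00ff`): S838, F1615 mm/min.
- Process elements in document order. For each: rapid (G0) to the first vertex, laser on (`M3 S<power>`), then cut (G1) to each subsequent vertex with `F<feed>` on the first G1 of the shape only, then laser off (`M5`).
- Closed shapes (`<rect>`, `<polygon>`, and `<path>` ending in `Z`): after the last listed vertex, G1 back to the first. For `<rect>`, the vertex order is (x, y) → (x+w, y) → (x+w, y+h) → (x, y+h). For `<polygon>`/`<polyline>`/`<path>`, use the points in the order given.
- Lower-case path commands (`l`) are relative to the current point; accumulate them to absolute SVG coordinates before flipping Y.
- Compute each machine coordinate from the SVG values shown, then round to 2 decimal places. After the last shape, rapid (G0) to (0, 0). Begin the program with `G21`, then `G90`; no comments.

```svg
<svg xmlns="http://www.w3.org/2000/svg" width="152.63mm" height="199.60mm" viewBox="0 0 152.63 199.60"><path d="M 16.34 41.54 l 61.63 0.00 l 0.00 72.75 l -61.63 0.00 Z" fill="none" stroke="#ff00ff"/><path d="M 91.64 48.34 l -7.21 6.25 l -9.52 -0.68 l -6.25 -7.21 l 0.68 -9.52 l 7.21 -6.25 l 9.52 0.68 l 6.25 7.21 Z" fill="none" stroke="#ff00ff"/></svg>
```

G21
G90
G0 X16.34 Y158.06
M3 S838
G1 X77.97 Y158.06 F1615
G1 X77.97 Y85.31
G1 X16.34 Y85.31
G1 X16.34 Y158.06
M5
G0 X91.64 Y151.26
M3 S838
G1 X84.43 Y145.01 F1615
G1 X74.91 Y145.69
G1 X68.66 Y152.90
G1 X69.34 Y162.42
G1 X76.55 Y168.67
G1 X86.07 Y167.99
G1 X92.32 Y160.78
G1 X91.64 Y151.26
M5
G0 X0.00 Y0.00

1 u = 1 mm; y_m = 199.60 − y.

[1] `<path>` rectangle, #ff00ff→cut S838 F1615: (16.34,158.06) → (77.97,158.06) → (77.97,85.31) → (16.34,85.31) → (16.34,158.06) (closed)

[2] `<path>` regular polygon, #ff00ff→cut S838 F1615: (91.64,151.26) → (84.43,145.01) → (74.91,145.69) → (68.66,152.90) → (69.34,162.42) → (76.55,168.67) → (86.07,167.99) → (92.32,160.78) → (91.64,151.26) (closed)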